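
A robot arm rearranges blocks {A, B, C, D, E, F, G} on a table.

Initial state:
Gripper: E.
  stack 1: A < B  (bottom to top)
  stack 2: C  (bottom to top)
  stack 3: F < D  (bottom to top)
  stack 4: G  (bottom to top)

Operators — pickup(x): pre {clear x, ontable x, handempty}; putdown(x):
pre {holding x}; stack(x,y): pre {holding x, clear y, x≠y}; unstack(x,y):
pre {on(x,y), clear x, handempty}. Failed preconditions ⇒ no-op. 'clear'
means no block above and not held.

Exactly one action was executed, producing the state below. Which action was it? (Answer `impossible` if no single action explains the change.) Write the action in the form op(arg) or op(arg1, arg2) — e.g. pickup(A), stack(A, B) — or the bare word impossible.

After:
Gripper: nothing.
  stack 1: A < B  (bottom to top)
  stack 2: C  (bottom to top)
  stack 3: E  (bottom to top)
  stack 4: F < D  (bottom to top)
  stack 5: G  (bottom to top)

target: towers=[A/B; C; E; F/D; G] holding=-
        putdown(E) → towers=[A/B; C; E; F/D; G] holding=-  ← match
       stack(E, B) → towers=[A/B/E; C; F/D; G] holding=-
       stack(E, G) → towers=[A/B; C; F/D; G/E] holding=-
       stack(E, D) → towers=[A/B; C; F/D/E; G] holding=-
       stack(E, C) → towers=[A/B; C/E; F/D; G] holding=-

putdown(E)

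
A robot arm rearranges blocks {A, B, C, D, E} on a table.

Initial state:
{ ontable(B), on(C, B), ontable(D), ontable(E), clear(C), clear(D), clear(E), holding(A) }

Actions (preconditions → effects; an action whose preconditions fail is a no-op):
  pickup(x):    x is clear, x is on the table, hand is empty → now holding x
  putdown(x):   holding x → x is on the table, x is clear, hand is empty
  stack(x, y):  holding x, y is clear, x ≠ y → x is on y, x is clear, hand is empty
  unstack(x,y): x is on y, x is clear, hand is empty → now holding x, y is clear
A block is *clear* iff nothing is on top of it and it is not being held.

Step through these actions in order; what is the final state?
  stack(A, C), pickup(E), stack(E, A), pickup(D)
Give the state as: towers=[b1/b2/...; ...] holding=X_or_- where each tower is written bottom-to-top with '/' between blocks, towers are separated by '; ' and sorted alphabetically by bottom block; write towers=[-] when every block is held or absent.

step 1 (stack(A, C)): towers=[B/C/A; D; E] holding=-
step 2 (pickup(E)): towers=[B/C/A; D] holding=E
step 3 (stack(E, A)): towers=[B/C/A/E; D] holding=-
step 4 (pickup(D)): towers=[B/C/A/E] holding=D

towers=[B/C/A/E] holding=D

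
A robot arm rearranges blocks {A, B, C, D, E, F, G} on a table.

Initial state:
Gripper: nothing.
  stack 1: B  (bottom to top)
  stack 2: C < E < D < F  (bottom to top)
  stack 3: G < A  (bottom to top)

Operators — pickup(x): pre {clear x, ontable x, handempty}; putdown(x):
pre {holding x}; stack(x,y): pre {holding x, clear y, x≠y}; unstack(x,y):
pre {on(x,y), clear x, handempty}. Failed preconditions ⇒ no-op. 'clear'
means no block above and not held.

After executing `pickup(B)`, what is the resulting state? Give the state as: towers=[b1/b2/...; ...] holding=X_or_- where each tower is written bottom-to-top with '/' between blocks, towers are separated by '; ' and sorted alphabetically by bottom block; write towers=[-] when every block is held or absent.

before: towers=[B; C/E/D/F; G/A] holding=-
pre[pickup(B)]: clear(B) yes, ontable(B) yes, handempty yes
all met → apply pickup(B)
after:  towers=[C/E/D/F; G/A] holding=B

towers=[C/E/D/F; G/A] holding=B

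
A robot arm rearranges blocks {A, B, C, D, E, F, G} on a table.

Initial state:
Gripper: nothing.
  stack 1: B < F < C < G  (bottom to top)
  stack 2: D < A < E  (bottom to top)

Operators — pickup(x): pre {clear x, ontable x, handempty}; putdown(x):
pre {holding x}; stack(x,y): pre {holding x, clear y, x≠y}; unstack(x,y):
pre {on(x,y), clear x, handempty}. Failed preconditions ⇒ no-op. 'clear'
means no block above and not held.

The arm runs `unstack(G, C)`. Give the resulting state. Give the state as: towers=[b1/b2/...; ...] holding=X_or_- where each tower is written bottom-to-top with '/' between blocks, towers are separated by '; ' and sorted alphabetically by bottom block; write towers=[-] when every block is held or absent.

before: towers=[B/F/C/G; D/A/E] holding=-
pre[unstack(G, C)]: on(G,C) ok, clear(G) ok, handempty ok
all met → apply unstack(G, C)
after:  towers=[B/F/C; D/A/E] holding=G

towers=[B/F/C; D/A/E] holding=G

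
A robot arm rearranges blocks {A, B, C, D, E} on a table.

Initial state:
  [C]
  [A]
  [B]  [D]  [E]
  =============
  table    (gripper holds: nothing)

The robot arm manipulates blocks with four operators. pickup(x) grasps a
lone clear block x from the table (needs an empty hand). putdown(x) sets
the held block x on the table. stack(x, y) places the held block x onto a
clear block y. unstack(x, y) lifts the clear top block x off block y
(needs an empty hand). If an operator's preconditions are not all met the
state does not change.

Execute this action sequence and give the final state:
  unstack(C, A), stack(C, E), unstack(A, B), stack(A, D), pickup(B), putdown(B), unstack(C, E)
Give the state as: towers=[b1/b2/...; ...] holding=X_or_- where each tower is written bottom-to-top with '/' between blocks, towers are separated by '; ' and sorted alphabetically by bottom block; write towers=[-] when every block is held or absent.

towers=[B; D/A; E] holding=C

step 1 (unstack(C, A)): towers=[B/A; D; E] holding=C
step 2 (stack(C, E)): towers=[B/A; D; E/C] holding=-
step 3 (unstack(A, B)): towers=[B; D; E/C] holding=A
step 4 (stack(A, D)): towers=[B; D/A; E/C] holding=-
step 5 (pickup(B)): towers=[D/A; E/C] holding=B
step 6 (putdown(B)): towers=[B; D/A; E/C] holding=-
step 7 (unstack(C, E)): towers=[B; D/A; E] holding=C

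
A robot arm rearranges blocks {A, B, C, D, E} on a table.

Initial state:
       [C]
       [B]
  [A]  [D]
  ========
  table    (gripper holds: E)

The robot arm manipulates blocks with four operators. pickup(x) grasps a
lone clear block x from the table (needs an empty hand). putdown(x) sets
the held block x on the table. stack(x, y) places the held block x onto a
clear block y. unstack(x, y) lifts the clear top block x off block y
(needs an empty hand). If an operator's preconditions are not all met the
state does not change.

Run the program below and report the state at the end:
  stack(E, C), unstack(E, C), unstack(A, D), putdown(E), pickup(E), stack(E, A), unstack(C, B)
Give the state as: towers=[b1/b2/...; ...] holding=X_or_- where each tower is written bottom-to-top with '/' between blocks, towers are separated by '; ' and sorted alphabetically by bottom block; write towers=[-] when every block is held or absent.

towers=[A/E; D/B] holding=C

step 1 (stack(E, C)): towers=[A; D/B/C/E] holding=-
step 2 (unstack(E, C)): towers=[A; D/B/C] holding=E
step 3 (unstack(A, D)) [no-op]: towers=[A; D/B/C] holding=E
step 4 (putdown(E)): towers=[A; D/B/C; E] holding=-
step 5 (pickup(E)): towers=[A; D/B/C] holding=E
step 6 (stack(E, A)): towers=[A/E; D/B/C] holding=-
step 7 (unstack(C, B)): towers=[A/E; D/B] holding=C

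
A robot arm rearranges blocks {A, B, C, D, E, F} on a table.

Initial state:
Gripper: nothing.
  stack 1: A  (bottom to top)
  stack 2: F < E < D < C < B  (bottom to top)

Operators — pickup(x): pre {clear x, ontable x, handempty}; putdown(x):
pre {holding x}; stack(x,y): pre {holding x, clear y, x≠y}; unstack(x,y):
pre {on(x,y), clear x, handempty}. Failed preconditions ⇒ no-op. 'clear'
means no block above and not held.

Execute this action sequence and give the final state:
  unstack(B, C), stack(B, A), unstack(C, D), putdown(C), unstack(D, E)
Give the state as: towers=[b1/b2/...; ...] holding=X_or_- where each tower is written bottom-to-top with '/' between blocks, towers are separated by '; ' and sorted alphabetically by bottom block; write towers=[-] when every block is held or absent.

step 1 (unstack(B, C)): towers=[A; F/E/D/C] holding=B
step 2 (stack(B, A)): towers=[A/B; F/E/D/C] holding=-
step 3 (unstack(C, D)): towers=[A/B; F/E/D] holding=C
step 4 (putdown(C)): towers=[A/B; C; F/E/D] holding=-
step 5 (unstack(D, E)): towers=[A/B; C; F/E] holding=D

towers=[A/B; C; F/E] holding=D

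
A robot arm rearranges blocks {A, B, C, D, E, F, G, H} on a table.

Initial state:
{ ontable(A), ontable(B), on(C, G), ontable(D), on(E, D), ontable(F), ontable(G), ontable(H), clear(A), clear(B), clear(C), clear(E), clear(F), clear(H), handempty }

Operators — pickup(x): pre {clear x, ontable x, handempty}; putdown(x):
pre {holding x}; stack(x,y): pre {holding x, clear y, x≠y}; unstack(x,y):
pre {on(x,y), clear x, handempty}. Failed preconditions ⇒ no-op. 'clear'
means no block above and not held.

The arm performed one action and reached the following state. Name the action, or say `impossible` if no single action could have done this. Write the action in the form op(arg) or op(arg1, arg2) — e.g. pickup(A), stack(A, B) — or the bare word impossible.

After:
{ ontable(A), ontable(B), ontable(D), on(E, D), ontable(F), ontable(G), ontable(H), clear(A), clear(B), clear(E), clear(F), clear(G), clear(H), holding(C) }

target: towers=[A; B; D/E; F; G; H] holding=C
         pickup(A) → towers=[B; D/E; F; G/C; H] holding=A
     unstack(E, D) → towers=[A; B; D; F; G/C; H] holding=E
         pickup(H) → towers=[A; B; D/E; F; G/C] holding=H
         pickup(B) → towers=[A; D/E; F; G/C; H] holding=B
         pickup(F) → towers=[A; B; D/E; G/C; H] holding=F
     unstack(C, G) → towers=[A; B; D/E; F; G; H] holding=C  ← match

unstack(C, G)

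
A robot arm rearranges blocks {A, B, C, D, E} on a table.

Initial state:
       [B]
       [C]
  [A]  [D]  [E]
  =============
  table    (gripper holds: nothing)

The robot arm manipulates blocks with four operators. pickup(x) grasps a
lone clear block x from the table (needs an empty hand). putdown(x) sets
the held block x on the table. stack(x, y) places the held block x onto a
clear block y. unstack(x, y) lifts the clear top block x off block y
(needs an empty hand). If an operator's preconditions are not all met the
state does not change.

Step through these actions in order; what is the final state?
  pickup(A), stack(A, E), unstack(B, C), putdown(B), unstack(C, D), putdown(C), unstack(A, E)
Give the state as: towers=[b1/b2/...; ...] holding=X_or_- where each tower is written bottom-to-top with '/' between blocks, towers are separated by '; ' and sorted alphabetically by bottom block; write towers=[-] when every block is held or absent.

step 1 (pickup(A)): towers=[D/C/B; E] holding=A
step 2 (stack(A, E)): towers=[D/C/B; E/A] holding=-
step 3 (unstack(B, C)): towers=[D/C; E/A] holding=B
step 4 (putdown(B)): towers=[B; D/C; E/A] holding=-
step 5 (unstack(C, D)): towers=[B; D; E/A] holding=C
step 6 (putdown(C)): towers=[B; C; D; E/A] holding=-
step 7 (unstack(A, E)): towers=[B; C; D; E] holding=A

towers=[B; C; D; E] holding=A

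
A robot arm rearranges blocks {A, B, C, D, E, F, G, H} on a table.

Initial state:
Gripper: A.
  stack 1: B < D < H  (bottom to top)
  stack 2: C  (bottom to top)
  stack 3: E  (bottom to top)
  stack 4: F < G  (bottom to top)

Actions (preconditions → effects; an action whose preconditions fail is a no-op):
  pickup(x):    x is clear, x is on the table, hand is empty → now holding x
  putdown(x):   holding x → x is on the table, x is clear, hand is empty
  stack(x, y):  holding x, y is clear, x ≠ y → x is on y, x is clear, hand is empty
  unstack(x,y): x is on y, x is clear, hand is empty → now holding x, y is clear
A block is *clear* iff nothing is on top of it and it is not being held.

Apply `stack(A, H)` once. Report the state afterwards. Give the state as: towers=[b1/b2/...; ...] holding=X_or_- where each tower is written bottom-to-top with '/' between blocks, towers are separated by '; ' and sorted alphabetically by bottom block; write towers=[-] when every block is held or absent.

towers=[B/D/H/A; C; E; F/G] holding=-

before: towers=[B/D/H; C; E; F/G] holding=A
pre[stack(A, H)]: holding(A) yes, clear(H) yes, A≠H yes
all met → apply stack(A, H)
after:  towers=[B/D/H/A; C; E; F/G] holding=-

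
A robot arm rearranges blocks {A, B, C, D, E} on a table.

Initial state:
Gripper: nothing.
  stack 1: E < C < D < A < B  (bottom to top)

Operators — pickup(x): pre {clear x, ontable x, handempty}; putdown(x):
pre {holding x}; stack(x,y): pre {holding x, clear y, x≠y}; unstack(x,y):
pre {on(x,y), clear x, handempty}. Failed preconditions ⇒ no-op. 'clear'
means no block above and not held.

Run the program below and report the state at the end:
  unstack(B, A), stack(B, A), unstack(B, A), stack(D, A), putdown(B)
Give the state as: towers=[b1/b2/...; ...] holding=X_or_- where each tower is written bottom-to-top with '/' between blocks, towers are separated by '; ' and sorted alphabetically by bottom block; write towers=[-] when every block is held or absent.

step 1 (unstack(B, A)): towers=[E/C/D/A] holding=B
step 2 (stack(B, A)): towers=[E/C/D/A/B] holding=-
step 3 (unstack(B, A)): towers=[E/C/D/A] holding=B
step 4 (stack(D, A)) [no-op]: towers=[E/C/D/A] holding=B
step 5 (putdown(B)): towers=[B; E/C/D/A] holding=-

towers=[B; E/C/D/A] holding=-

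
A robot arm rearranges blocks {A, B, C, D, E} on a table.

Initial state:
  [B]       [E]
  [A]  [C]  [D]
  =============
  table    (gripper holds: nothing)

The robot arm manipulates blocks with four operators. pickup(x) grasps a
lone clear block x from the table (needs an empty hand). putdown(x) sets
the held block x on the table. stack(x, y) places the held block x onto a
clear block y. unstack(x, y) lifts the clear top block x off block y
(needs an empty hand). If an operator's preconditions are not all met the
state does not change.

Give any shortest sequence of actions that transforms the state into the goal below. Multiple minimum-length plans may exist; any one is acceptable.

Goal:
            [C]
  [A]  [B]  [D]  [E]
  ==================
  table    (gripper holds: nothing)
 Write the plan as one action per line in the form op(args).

step 1 (unstack(B, A)): towers=[A; C; D/E] holding=B
step 2 (putdown(B)): towers=[A; B; C; D/E] holding=-
step 3 (unstack(E, D)): towers=[A; B; C; D] holding=E
step 4 (putdown(E)): towers=[A; B; C; D; E] holding=-
step 5 (pickup(C)): towers=[A; B; D; E] holding=C
step 6 (stack(C, D)): towers=[A; B; D/C; E] holding=-
goal check: towers=[A; B; D/C; E] holding=- — reached (length 6, optimal by BFS)

unstack(B, A)
putdown(B)
unstack(E, D)
putdown(E)
pickup(C)
stack(C, D)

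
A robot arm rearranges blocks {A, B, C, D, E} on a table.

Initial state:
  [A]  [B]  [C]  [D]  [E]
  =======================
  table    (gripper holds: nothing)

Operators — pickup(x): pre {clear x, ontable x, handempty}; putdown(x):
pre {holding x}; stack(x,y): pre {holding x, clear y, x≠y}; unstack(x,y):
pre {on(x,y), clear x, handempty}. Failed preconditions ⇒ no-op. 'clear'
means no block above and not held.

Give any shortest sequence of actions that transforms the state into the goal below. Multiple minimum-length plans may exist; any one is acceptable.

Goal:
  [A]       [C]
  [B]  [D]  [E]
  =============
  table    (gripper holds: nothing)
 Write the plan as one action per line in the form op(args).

pickup(A)
stack(A, B)
pickup(C)
stack(C, E)

step 1 (pickup(A)): towers=[B; C; D; E] holding=A
step 2 (stack(A, B)): towers=[B/A; C; D; E] holding=-
step 3 (pickup(C)): towers=[B/A; D; E] holding=C
step 4 (stack(C, E)): towers=[B/A; D; E/C] holding=-
goal check: towers=[B/A; D; E/C] holding=- — reached (length 4, optimal by BFS)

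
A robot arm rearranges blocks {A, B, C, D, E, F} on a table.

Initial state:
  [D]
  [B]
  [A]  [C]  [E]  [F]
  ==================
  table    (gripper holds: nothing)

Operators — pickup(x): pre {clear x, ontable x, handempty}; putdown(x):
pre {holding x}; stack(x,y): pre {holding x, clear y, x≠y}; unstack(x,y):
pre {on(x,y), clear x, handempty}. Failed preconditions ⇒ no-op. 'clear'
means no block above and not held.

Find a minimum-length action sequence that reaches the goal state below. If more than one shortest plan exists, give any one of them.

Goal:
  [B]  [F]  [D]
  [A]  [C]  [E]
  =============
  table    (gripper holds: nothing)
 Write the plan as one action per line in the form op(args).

pickup(F)
stack(F, C)
unstack(D, B)
stack(D, E)

step 1 (pickup(F)): towers=[A/B/D; C; E] holding=F
step 2 (stack(F, C)): towers=[A/B/D; C/F; E] holding=-
step 3 (unstack(D, B)): towers=[A/B; C/F; E] holding=D
step 4 (stack(D, E)): towers=[A/B; C/F; E/D] holding=-
goal check: towers=[A/B; C/F; E/D] holding=- — reached (length 4, optimal by BFS)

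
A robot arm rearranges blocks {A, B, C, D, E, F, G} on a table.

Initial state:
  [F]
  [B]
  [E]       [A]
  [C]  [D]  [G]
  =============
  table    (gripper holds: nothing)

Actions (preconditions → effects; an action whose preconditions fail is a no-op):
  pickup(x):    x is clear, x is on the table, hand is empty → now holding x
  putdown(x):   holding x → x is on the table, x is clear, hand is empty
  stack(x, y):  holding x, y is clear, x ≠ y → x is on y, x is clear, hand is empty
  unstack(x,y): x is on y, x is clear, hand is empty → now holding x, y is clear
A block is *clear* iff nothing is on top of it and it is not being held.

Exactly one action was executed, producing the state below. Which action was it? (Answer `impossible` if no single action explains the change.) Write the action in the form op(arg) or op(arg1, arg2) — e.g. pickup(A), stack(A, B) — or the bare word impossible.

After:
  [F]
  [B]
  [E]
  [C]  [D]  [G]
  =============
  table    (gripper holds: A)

target: towers=[C/E/B/F; D; G] holding=A
     unstack(F, B) → towers=[C/E/B; D; G/A] holding=F
         pickup(D) → towers=[C/E/B/F; G/A] holding=D
     unstack(A, G) → towers=[C/E/B/F; D; G] holding=A  ← match

unstack(A, G)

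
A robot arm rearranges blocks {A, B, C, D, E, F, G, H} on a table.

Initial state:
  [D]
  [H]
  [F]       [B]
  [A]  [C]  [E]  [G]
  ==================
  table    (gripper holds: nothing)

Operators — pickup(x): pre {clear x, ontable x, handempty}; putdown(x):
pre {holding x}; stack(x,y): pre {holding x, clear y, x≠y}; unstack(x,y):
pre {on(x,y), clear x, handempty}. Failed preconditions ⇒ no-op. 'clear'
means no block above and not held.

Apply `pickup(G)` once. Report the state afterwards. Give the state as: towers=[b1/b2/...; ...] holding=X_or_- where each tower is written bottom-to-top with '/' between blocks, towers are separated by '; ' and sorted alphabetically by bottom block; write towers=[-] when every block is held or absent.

towers=[A/F/H/D; C; E/B] holding=G

before: towers=[A/F/H/D; C; E/B; G] holding=-
pre[pickup(G)]: clear(G) yes, ontable(G) yes, handempty yes
all met → apply pickup(G)
after:  towers=[A/F/H/D; C; E/B] holding=G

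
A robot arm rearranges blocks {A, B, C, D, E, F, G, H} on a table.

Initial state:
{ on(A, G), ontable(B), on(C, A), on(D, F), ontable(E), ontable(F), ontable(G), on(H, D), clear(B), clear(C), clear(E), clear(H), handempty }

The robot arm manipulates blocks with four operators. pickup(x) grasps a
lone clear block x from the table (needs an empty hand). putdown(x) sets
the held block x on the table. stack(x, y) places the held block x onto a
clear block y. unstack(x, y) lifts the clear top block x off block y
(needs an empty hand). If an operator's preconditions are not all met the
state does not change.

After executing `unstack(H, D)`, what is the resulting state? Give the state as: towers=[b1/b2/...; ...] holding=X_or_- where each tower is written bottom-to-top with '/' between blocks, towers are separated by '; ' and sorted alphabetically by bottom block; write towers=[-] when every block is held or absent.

towers=[B; E; F/D; G/A/C] holding=H

before: towers=[B; E; F/D/H; G/A/C] holding=-
pre[unstack(H, D)]: on(H,D) ok, clear(H) ok, handempty ok
all met → apply unstack(H, D)
after:  towers=[B; E; F/D; G/A/C] holding=H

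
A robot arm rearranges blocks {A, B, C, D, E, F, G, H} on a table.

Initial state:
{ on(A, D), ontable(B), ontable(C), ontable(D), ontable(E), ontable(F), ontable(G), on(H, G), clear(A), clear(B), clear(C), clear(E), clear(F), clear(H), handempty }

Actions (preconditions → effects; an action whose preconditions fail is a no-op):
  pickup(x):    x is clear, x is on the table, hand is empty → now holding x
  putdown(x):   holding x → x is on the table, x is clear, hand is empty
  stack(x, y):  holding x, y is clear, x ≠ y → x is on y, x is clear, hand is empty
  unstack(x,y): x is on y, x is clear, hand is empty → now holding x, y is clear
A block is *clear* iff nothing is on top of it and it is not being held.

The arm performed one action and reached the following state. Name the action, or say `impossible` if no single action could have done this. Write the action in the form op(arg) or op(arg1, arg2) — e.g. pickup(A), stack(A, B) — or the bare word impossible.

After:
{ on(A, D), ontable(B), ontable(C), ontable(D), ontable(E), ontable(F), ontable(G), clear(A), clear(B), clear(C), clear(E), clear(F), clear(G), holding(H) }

unstack(H, G)

target: towers=[B; C; D/A; E; F; G] holding=H
     unstack(A, D) → towers=[B; C; D; E; F; G/H] holding=A
         pickup(E) → towers=[B; C; D/A; F; G/H] holding=E
     unstack(H, G) → towers=[B; C; D/A; E; F; G] holding=H  ← match
         pickup(B) → towers=[C; D/A; E; F; G/H] holding=B
         pickup(F) → towers=[B; C; D/A; E; G/H] holding=F
         pickup(C) → towers=[B; D/A; E; F; G/H] holding=C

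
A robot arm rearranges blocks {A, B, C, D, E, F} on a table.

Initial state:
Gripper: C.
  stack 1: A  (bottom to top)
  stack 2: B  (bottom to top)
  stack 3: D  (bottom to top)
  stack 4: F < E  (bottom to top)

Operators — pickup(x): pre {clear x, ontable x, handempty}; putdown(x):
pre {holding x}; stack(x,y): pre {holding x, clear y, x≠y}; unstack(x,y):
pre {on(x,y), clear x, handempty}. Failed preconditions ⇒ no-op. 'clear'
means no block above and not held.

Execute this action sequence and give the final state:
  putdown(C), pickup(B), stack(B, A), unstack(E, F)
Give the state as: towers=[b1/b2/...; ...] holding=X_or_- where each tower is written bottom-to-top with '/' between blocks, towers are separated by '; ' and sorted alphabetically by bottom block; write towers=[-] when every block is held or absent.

step 1 (putdown(C)): towers=[A; B; C; D; F/E] holding=-
step 2 (pickup(B)): towers=[A; C; D; F/E] holding=B
step 3 (stack(B, A)): towers=[A/B; C; D; F/E] holding=-
step 4 (unstack(E, F)): towers=[A/B; C; D; F] holding=E

towers=[A/B; C; D; F] holding=E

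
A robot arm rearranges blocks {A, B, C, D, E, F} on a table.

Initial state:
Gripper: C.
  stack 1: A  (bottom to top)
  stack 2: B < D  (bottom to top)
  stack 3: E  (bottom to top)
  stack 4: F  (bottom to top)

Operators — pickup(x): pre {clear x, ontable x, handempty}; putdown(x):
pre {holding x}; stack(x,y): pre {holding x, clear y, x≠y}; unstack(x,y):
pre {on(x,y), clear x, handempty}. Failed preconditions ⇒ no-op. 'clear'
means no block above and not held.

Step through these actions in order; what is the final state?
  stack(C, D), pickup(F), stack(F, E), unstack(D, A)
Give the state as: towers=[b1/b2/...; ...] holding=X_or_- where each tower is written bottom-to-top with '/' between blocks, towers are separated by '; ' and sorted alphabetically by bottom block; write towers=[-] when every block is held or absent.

towers=[A; B/D/C; E/F] holding=-

step 1 (stack(C, D)): towers=[A; B/D/C; E; F] holding=-
step 2 (pickup(F)): towers=[A; B/D/C; E] holding=F
step 3 (stack(F, E)): towers=[A; B/D/C; E/F] holding=-
step 4 (unstack(D, A)) [no-op]: towers=[A; B/D/C; E/F] holding=-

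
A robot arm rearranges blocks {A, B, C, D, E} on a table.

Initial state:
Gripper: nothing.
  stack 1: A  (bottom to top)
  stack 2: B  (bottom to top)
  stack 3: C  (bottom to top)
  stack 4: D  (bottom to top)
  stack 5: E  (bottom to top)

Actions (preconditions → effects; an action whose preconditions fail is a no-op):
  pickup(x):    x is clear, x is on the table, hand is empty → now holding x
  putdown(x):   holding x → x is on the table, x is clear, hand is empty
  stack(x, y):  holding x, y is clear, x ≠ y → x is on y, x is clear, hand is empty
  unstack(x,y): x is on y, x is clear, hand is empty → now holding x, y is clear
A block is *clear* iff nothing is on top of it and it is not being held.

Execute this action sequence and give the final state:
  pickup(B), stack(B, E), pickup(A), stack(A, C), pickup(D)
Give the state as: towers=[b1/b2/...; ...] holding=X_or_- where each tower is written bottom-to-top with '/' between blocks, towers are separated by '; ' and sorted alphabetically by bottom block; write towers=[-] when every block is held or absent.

step 1 (pickup(B)): towers=[A; C; D; E] holding=B
step 2 (stack(B, E)): towers=[A; C; D; E/B] holding=-
step 3 (pickup(A)): towers=[C; D; E/B] holding=A
step 4 (stack(A, C)): towers=[C/A; D; E/B] holding=-
step 5 (pickup(D)): towers=[C/A; E/B] holding=D

towers=[C/A; E/B] holding=D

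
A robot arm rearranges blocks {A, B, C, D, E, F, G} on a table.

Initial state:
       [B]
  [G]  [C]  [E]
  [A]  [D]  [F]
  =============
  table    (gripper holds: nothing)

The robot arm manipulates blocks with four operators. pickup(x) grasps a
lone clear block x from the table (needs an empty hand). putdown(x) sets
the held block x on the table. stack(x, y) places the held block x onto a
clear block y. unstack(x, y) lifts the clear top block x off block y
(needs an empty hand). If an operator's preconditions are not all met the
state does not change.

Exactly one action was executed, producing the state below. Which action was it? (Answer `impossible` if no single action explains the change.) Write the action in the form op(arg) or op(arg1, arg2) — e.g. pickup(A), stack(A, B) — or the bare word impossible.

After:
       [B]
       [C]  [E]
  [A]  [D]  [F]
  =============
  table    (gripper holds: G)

unstack(G, A)

target: towers=[A; D/C/B; F/E] holding=G
     unstack(B, C) → towers=[A/G; D/C; F/E] holding=B
     unstack(G, A) → towers=[A; D/C/B; F/E] holding=G  ← match
     unstack(E, F) → towers=[A/G; D/C/B; F] holding=E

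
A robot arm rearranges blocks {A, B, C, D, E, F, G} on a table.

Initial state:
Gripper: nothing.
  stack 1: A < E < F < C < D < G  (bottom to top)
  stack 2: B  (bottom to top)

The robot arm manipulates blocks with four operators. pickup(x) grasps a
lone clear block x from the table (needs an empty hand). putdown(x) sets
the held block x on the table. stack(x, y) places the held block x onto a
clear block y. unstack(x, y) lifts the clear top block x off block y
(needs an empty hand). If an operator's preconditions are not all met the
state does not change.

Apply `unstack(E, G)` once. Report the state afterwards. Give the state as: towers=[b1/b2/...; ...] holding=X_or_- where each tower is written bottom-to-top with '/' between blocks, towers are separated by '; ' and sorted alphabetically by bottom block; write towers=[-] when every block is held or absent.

towers=[A/E/F/C/D/G; B] holding=-

before: towers=[A/E/F/C/D/G; B] holding=-
pre[unstack(E, G)]: on(E,G) fail, clear(E) fail, handempty ok
on(E,G), clear(E) unmet → unstack(E, G) is a no-op
after:  towers=[A/E/F/C/D/G; B] holding=-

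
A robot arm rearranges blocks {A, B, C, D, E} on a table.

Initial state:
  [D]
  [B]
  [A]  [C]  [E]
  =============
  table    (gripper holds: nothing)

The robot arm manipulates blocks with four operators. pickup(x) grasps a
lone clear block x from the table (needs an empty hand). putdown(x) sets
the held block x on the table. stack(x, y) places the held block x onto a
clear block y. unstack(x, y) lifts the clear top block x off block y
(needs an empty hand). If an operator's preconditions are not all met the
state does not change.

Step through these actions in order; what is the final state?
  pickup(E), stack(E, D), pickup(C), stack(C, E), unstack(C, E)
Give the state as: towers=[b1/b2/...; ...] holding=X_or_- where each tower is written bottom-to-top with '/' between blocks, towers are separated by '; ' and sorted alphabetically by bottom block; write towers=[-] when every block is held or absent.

towers=[A/B/D/E] holding=C

step 1 (pickup(E)): towers=[A/B/D; C] holding=E
step 2 (stack(E, D)): towers=[A/B/D/E; C] holding=-
step 3 (pickup(C)): towers=[A/B/D/E] holding=C
step 4 (stack(C, E)): towers=[A/B/D/E/C] holding=-
step 5 (unstack(C, E)): towers=[A/B/D/E] holding=C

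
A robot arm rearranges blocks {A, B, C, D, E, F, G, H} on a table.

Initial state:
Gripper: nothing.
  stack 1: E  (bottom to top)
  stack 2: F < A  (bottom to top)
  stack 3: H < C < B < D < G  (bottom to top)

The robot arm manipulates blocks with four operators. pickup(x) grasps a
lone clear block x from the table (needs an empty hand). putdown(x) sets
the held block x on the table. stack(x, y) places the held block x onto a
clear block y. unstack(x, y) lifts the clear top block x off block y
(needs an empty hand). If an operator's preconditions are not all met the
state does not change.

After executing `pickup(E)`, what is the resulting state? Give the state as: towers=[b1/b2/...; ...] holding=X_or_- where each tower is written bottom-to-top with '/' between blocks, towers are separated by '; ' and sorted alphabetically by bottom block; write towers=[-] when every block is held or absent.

before: towers=[E; F/A; H/C/B/D/G] holding=-
pre[pickup(E)]: clear(E) ✓, ontable(E) ✓, handempty ✓
all met → apply pickup(E)
after:  towers=[F/A; H/C/B/D/G] holding=E

towers=[F/A; H/C/B/D/G] holding=E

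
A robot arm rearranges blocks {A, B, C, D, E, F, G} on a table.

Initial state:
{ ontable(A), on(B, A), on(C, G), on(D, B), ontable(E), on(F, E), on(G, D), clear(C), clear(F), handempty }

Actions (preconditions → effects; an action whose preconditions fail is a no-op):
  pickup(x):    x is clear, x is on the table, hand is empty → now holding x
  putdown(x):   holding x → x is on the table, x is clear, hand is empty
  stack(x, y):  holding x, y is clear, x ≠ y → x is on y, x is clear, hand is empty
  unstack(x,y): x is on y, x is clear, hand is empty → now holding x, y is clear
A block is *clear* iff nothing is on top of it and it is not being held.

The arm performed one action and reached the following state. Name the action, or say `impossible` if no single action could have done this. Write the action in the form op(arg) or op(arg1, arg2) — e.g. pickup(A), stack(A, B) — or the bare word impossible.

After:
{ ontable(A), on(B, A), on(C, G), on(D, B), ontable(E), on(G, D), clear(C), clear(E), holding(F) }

target: towers=[A/B/D/G/C; E] holding=F
     unstack(F, E) → towers=[A/B/D/G/C; E] holding=F  ← match
     unstack(C, G) → towers=[A/B/D/G; E/F] holding=C

unstack(F, E)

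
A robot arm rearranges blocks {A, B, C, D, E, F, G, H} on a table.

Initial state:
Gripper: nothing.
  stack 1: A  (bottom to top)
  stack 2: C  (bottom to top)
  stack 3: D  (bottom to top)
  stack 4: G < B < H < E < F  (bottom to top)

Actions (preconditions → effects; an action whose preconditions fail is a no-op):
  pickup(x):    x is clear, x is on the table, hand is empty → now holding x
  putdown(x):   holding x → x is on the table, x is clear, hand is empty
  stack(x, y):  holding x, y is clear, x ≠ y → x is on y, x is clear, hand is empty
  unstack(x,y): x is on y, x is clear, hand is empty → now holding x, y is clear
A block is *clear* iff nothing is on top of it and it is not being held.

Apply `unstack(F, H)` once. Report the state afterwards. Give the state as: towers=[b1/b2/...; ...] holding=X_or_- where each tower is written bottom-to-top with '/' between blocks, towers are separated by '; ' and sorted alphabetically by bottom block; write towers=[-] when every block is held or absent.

towers=[A; C; D; G/B/H/E/F] holding=-

before: towers=[A; C; D; G/B/H/E/F] holding=-
pre[unstack(F, H)]: on(F,H) no, clear(F) yes, handempty yes
on(F,H) unmet → unstack(F, H) is a no-op
after:  towers=[A; C; D; G/B/H/E/F] holding=-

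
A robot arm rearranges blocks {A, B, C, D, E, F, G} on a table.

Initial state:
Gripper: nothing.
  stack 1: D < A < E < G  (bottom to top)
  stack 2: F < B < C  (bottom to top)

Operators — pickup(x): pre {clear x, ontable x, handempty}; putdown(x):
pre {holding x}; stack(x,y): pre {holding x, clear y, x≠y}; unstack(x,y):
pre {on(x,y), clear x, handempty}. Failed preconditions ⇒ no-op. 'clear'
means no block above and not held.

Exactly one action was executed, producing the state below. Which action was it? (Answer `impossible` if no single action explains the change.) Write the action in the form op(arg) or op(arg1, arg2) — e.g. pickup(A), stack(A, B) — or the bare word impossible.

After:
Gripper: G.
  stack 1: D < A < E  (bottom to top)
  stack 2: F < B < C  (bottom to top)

target: towers=[D/A/E; F/B/C] holding=G
     unstack(G, E) → towers=[D/A/E; F/B/C] holding=G  ← match
     unstack(C, B) → towers=[D/A/E/G; F/B] holding=C

unstack(G, E)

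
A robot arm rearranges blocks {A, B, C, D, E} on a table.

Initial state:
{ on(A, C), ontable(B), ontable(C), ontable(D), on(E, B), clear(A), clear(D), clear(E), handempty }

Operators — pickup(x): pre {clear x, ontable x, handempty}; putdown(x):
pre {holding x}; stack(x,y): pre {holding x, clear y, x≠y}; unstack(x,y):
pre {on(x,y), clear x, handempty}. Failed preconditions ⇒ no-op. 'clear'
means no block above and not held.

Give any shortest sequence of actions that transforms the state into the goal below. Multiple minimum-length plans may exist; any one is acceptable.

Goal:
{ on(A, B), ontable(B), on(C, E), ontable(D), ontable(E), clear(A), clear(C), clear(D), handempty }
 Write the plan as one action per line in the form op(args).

unstack(E, B)
putdown(E)
unstack(A, C)
stack(A, B)
pickup(C)
stack(C, E)

step 1 (unstack(E, B)): towers=[B; C/A; D] holding=E
step 2 (putdown(E)): towers=[B; C/A; D; E] holding=-
step 3 (unstack(A, C)): towers=[B; C; D; E] holding=A
step 4 (stack(A, B)): towers=[B/A; C; D; E] holding=-
step 5 (pickup(C)): towers=[B/A; D; E] holding=C
step 6 (stack(C, E)): towers=[B/A; D; E/C] holding=-
goal check: towers=[B/A; D; E/C] holding=- — reached (length 6, optimal by BFS)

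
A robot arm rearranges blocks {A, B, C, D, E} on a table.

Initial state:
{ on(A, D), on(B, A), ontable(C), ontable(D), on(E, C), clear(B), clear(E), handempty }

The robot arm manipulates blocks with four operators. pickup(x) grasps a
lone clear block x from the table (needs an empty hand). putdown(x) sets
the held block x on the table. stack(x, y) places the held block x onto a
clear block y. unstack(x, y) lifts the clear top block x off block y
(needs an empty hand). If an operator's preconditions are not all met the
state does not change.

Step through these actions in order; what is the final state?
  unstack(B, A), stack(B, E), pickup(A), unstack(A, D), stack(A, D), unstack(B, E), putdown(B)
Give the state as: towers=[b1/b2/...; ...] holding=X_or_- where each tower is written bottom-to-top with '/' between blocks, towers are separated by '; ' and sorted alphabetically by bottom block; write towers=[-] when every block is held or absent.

towers=[B; C/E; D/A] holding=-

step 1 (unstack(B, A)): towers=[C/E; D/A] holding=B
step 2 (stack(B, E)): towers=[C/E/B; D/A] holding=-
step 3 (pickup(A)) [no-op]: towers=[C/E/B; D/A] holding=-
step 4 (unstack(A, D)): towers=[C/E/B; D] holding=A
step 5 (stack(A, D)): towers=[C/E/B; D/A] holding=-
step 6 (unstack(B, E)): towers=[C/E; D/A] holding=B
step 7 (putdown(B)): towers=[B; C/E; D/A] holding=-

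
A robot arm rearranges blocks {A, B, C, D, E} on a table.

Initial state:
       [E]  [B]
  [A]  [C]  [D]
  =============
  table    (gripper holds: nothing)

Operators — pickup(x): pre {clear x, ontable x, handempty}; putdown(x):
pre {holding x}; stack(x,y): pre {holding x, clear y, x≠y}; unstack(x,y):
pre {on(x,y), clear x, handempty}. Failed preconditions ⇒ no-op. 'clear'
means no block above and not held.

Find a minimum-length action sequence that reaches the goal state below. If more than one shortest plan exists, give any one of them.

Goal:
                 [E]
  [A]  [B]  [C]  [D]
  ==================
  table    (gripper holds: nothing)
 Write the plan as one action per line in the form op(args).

unstack(B, D)
putdown(B)
unstack(E, C)
stack(E, D)

step 1 (unstack(B, D)): towers=[A; C/E; D] holding=B
step 2 (putdown(B)): towers=[A; B; C/E; D] holding=-
step 3 (unstack(E, C)): towers=[A; B; C; D] holding=E
step 4 (stack(E, D)): towers=[A; B; C; D/E] holding=-
goal check: towers=[A; B; C; D/E] holding=- — reached (length 4, optimal by BFS)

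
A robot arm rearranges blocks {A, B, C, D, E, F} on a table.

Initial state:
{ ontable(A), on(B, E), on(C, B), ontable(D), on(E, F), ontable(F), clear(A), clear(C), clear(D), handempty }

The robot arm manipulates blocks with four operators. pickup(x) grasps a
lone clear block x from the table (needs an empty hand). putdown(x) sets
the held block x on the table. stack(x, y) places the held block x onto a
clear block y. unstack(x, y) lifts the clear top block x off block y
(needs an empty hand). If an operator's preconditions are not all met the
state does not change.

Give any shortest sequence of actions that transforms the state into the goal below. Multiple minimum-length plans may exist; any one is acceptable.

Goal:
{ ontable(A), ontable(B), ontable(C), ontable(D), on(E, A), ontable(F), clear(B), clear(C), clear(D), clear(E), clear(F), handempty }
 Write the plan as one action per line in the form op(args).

unstack(C, B)
putdown(C)
unstack(B, E)
putdown(B)
unstack(E, F)
stack(E, A)

step 1 (unstack(C, B)): towers=[A; D; F/E/B] holding=C
step 2 (putdown(C)): towers=[A; C; D; F/E/B] holding=-
step 3 (unstack(B, E)): towers=[A; C; D; F/E] holding=B
step 4 (putdown(B)): towers=[A; B; C; D; F/E] holding=-
step 5 (unstack(E, F)): towers=[A; B; C; D; F] holding=E
step 6 (stack(E, A)): towers=[A/E; B; C; D; F] holding=-
goal check: towers=[A/E; B; C; D; F] holding=- — reached (length 6, optimal by BFS)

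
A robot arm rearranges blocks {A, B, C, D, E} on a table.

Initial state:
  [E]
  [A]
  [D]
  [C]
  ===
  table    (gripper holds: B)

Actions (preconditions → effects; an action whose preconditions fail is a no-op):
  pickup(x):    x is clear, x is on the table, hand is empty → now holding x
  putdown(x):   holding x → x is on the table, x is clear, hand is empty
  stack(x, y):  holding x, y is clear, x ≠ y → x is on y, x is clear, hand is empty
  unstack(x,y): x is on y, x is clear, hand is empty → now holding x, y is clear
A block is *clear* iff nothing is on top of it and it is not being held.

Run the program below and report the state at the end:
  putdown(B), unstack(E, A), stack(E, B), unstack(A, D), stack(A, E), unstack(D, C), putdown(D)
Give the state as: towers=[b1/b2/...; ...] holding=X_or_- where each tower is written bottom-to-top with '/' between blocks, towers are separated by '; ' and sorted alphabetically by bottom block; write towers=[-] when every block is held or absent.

towers=[B/E/A; C; D] holding=-

step 1 (putdown(B)): towers=[B; C/D/A/E] holding=-
step 2 (unstack(E, A)): towers=[B; C/D/A] holding=E
step 3 (stack(E, B)): towers=[B/E; C/D/A] holding=-
step 4 (unstack(A, D)): towers=[B/E; C/D] holding=A
step 5 (stack(A, E)): towers=[B/E/A; C/D] holding=-
step 6 (unstack(D, C)): towers=[B/E/A; C] holding=D
step 7 (putdown(D)): towers=[B/E/A; C; D] holding=-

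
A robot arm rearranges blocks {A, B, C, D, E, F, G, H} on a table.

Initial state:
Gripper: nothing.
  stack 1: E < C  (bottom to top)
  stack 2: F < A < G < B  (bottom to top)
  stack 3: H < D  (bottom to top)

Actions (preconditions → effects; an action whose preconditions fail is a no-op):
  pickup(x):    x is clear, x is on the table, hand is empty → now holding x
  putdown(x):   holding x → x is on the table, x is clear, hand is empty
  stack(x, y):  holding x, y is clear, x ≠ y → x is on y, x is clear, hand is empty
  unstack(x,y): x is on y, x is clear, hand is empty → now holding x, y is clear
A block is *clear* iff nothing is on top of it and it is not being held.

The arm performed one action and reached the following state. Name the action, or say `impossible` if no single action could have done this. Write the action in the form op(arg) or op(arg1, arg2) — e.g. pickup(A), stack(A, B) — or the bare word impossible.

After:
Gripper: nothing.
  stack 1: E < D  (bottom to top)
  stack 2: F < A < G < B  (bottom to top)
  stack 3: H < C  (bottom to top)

target: towers=[E/D; F/A/G/B; H/C] holding=-
     unstack(B, G) → towers=[E/C; F/A/G; H/D] holding=B
     unstack(D, H) → towers=[E/C; F/A/G/B; H] holding=D
     unstack(C, E) → towers=[E; F/A/G/B; H/D] holding=C
none of the 3 applicable actions match → impossible

impossible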